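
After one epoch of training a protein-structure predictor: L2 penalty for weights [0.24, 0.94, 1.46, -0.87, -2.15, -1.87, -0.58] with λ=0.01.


‖w‖₂² = (0.24)² + (0.94)² + (1.46)² + (-0.87)² + (-2.15)² + (-1.87)² + (-0.58)²
     = 0.0576 + 0.8836 + 2.1316 + 0.7569 + 4.6225 + 3.4969 + 0.3364
     = 12.2855
λ·‖w‖₂² = 0.01·12.2855 = 0.122855

0.122855


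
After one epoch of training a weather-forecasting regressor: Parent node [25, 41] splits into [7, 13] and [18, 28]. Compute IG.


Parent = [25, 41], H_parent = 0.9572
H_left = 0.9341 (n=20), H_right = 0.9656 (n=46)
H_children = (20/66)·0.9341 + (46/66)·0.9656 = 0.9561
IG = 0.9572 - 0.9561 = 0.0011

0.0011


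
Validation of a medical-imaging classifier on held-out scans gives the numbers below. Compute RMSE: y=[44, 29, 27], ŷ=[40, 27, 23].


MSE = 36/3 = 12
RMSE = √(36/3) = 3.4641

3.4641


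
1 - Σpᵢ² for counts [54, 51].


Probabilities: [54/105, 51/105] ≈ [0.5143, 0.4857]
Σpᵢ² = (2916 + 2601)/105² = 5517/11025
Gini = 1 - Σpᵢ² = 1 - 5517/11025 = 0.4996

0.4996


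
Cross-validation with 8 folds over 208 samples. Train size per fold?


Fold size = 208/8 = 26
Training per fold = 208 - 26 = 182

182


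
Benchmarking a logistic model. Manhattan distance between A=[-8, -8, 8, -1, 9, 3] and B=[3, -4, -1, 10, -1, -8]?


d = |-8-3| + |-8+ 4| + |8+ 1| + |-1-10| + |9+ 1| + |3+ 8|
  = 11 + 4 + 9 + 11 + 10 + 11
  = 56

56


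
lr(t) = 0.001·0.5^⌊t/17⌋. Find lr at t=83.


n_drops = ⌊83/17⌋ = 4
lr = 0.001·0.5^4 = 0.001·0.0625 = 0.0000625

0.0000625


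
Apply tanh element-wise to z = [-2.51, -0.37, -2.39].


tanh(-2.51) = -0.9869
tanh(-0.37) = -0.354
tanh(-2.39) = -0.9833
result = [-0.9869, -0.354, -0.9833]

[-0.9869, -0.354, -0.9833]


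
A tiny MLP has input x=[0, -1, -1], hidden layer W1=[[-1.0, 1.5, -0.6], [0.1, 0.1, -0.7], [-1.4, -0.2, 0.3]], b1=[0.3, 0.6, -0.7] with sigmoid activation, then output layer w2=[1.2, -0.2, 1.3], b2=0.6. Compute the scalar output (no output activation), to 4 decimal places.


z1[0] = (-1.0)·(0) + (1.5)·(-1) + (-0.6)·(-1) + 0.3 = -0.6
z1[1] = (0.1)·(0) + (0.1)·(-1) + (-0.7)·(-1) + 0.6 = 1.2
z1[2] = (-1.4)·(0) + (-0.2)·(-1) + (0.3)·(-1) - 0.7 = -0.8
h = sigmoid(z1) = [0.3543, 0.7685, 0.31]
output = (1.2)·(0.3543) + (-0.2)·(0.7685) + (1.3)·(0.31) + 0.6 = 1.2745

1.2745


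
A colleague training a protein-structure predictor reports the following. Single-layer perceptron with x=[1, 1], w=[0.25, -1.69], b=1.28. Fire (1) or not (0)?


z = (1)·(0.25) + (1)·(-1.69) + 1.28
  = -0.16
step(z) = 0 (z<0)

0


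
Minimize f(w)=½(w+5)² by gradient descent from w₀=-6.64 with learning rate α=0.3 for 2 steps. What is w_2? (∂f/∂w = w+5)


step 1: grad = -6.64+5 = -1.64; w = -6.64 - 0.3·(-1.64) = -6.148
step 2: grad = -6.148+5 = -1.148; w = -6.148 - 0.3·(-1.148) = -5.8036

-5.8036


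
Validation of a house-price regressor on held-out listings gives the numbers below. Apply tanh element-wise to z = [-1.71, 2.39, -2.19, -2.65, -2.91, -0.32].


tanh(-1.71) = -0.9366
tanh(2.39) = 0.9833
tanh(-2.19) = -0.9753
tanh(-2.65) = -0.9901
tanh(-2.91) = -0.9941
tanh(-0.32) = -0.3095
result = [-0.9366, 0.9833, -0.9753, -0.9901, -0.9941, -0.3095]

[-0.9366, 0.9833, -0.9753, -0.9901, -0.9941, -0.3095]


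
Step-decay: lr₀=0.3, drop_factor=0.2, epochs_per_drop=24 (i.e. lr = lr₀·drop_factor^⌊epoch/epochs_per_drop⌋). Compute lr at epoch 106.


n_drops = ⌊106/24⌋ = 4
lr = 0.3·0.2^4 = 0.3·0.0016 = 0.00048

0.00048


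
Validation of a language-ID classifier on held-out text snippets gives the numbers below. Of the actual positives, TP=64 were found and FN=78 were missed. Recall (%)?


Recall = TP/(TP+FN)
= 64/(64+78)
= 64/142 = 45.07%

45.07%


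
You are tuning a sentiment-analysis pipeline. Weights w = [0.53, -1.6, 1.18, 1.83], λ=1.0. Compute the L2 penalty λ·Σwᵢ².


‖w‖₂² = (0.53)² + (-1.6)² + (1.18)² + (1.83)²
     = 0.2809 + 2.56 + 1.3924 + 3.3489
     = 7.5822
λ·‖w‖₂² = 1.0·7.5822 = 7.5822

7.5822


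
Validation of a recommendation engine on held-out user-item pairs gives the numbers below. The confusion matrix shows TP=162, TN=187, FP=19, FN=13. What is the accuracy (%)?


Accuracy = (TP+TN)/(TP+TN+FP+FN)
= (162+187)/(381)
= 349/381 = 91.6%

91.6%


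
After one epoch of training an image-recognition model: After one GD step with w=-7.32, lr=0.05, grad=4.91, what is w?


w_new = w - α·∇
= -7.32 - 0.05·4.91
= -7.32 - 0.2455
= -7.5655

-7.5655


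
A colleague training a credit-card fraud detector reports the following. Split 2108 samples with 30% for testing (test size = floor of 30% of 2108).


Test = ⌊2108·30/100⌋ = 632
Train = 2108 - 632 = 1476

Train: 1476, Test: 632


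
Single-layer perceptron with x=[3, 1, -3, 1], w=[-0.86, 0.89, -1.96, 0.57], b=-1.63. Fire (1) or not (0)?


z = (3)·(-0.86) + (1)·(0.89) + (-3)·(-1.96) + (1)·(0.57) - 1.63
  = 3.13
step(z) = 1 (z≥0)

1


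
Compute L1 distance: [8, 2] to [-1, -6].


d = |8+ 1| + |2+ 6|
  = 9 + 8
  = 17

17


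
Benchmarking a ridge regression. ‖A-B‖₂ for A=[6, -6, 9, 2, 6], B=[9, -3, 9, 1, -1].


d = √((6-9)² + (-6+ 3)² + (9-9)² + (2-1)² + (6+ 1)²)
  = √(9 + 9 + 0 + 1 + 49)
  = √68 = 8.2462

8.2462


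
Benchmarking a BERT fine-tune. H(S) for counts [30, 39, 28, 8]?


Probabilities: [30/105, 39/105, 28/105, 8/105] ≈ [0.2857, 0.3714, 0.2667, 0.0762]
H = -((30/105)·log₂(30/105) + (39/105)·log₂(39/105) + (28/105)·log₂(28/105) + (8/105)·log₂(8/105))
  = 1.8386 bits

1.8386 bits


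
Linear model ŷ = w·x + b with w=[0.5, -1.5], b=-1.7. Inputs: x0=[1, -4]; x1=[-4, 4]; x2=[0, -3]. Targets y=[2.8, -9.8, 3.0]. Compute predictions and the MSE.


ŷ0 = (0.5)·(1) + (-1.5)·(-4) - 1.7 = 4.8
ŷ1 = (0.5)·(-4) + (-1.5)·(4) - 1.7 = -9.7
ŷ2 = (0.5)·(0) + (-1.5)·(-3) - 1.7 = 2.8
errors² = [4.0, 0.01, 0.04]
MSE = 4.0500/3 = 1.35

1.35


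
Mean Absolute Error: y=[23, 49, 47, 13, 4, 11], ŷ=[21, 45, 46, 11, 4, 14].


Absolute errors: |23-21|=2, |49-45|=4, |47-46|=1, |13-11|=2, |4-4|=0, |11-14|=3
Sum = 12
MAE = 12/6 = 2

2


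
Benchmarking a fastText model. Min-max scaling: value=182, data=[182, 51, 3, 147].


min=3, max=182
(182-3)/(182-3) = 179/179 = 1.0

1.0


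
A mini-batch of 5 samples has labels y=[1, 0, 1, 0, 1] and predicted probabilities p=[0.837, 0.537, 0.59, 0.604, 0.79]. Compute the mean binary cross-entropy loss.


L[0] = -ln(0.837) = 0.1779
L[1] = -ln(1-0.537) = -ln(0.463) = 0.77
L[2] = -ln(0.59) = 0.5276
L[3] = -ln(1-0.604) = -ln(0.396) = 0.9263
L[4] = -ln(0.79) = 0.2357
mean = (0.1779 + 0.77 + 0.5276 + 0.9263 + 0.2357)/5 = 0.5275

0.5275


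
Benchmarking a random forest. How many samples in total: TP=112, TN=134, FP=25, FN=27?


Total = TP + TN + FP + FN
= 112 + 134 + 25 + 27
= 298
(Predicted positive: 137, predicted negative: 161)

298


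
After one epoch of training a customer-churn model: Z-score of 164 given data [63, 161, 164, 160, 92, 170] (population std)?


μ = 135, σ = 41.6333
z = (164 - 135)/41.6333 = 0.6966

0.6966


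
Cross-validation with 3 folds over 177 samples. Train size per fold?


Fold size = 177/3 = 59
Training per fold = 177 - 59 = 118

118


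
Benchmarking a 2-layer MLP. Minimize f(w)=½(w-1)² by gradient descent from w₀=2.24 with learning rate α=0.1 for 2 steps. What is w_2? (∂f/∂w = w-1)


step 1: grad = 2.24-1 = 1.24; w = 2.24 - 0.1·(1.24) = 2.116
step 2: grad = 2.116-1 = 1.116; w = 2.116 - 0.1·(1.116) = 2.0044

2.0044


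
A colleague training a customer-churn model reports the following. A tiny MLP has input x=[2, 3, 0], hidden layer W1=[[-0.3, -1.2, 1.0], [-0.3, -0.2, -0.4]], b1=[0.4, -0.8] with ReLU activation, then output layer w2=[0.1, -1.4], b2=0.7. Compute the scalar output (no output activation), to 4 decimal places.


z1[0] = (-0.3)·(2) + (-1.2)·(3) + (1.0)·(0) + 0.4 = -3.8
z1[1] = (-0.3)·(2) + (-0.2)·(3) + (-0.4)·(0) - 0.8 = -2.0
h = ReLU(z1) = [0.0, 0.0]
output = (0.1)·(0.0) + (-1.4)·(0.0) + 0.7 = 0.7

0.7


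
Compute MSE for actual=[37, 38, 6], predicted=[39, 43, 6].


Squared errors: (37-39)²=4, (38-43)²=25, (6-6)²=0
Sum = 29
MSE = 29/3 = 29/3

29/3


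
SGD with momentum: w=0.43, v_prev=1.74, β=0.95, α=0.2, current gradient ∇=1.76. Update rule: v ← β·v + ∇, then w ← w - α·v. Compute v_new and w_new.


v_new = 0.95·1.74 + 1.76 = 1.653 + 1.76 = 3.413
w_new = 0.43 - 0.2·3.413 = 0.43 - 0.6826 = -0.2526

v_new=3.413, w_new=-0.2526


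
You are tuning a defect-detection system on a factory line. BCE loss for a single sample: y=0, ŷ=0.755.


BCE = -[y·ln(p) + (1-y)·ln(1-p)]
= -0 - 1·ln(1-0.755)
= -ln(0.245) = 1.4065

1.4065


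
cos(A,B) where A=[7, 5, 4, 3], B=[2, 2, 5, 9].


A·B = 7·2 + 5·2 + 4·5 + 3·9 = 71
‖A‖ = √99 = 9.9499, ‖B‖ = √114 = 10.6771
cos = 71/(√99·√114) = 71/√11286 = 0.6683

0.6683


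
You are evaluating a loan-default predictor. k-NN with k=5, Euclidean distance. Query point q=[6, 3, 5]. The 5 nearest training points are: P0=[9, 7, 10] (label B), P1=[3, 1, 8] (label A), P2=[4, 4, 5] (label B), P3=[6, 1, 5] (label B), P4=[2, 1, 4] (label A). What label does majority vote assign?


d(q,P0) = 7.0711  (label B)
d(q,P1) = 4.6904  (label A)
d(q,P2) = 2.2361  (label B)
d(q,P3) = 2.0  (label B)
d(q,P4) = 4.5826  (label A)
Votes: A=2, B=3
Majority → B

B


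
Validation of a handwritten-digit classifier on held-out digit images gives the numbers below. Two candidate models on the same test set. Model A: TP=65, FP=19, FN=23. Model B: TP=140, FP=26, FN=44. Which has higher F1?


Model A: P=65/84=0.7738, R=65/88=0.7386, F1=2PR/(P+R)=2TP/(2TP+FP+FN)=130/172=0.7558
Model B: P=140/166=0.8434, R=140/184=0.7609, F1=2PR/(P+R)=2TP/(2TP+FP+FN)=280/350=0.8
0.7558 < 0.8 → Model B

Model B


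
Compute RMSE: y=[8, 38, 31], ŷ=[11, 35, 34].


MSE = 27/3 = 9
RMSE = √(27/3) = 3.0

3.0


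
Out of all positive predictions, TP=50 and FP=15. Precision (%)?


Precision = TP/(TP+FP)
= 50/(50+15)
= 50/65 = 76.92%

76.92%


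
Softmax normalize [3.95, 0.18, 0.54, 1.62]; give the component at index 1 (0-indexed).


Exponentials: e^3.95=51.9354, e^0.18=1.1972, e^0.54=1.716, e^1.62=5.0531
Sum = 59.9017
Softmax = [0.867, 0.02, 0.0286, 0.0844]
p[1] = 1.1972/59.9017 = 0.02

0.02


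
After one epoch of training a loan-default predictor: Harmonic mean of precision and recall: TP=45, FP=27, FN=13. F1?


Precision = 45/72 = 0.625
Recall = 45/58 = 0.7759
F1 = 2·P·R/(P+R) = 2·TP/(2·TP+FP+FN) = 90/(90+27+13) = 90/130 = 0.6923

0.6923


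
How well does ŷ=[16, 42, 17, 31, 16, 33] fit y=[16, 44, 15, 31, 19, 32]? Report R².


ȳ = 26.1667
SS_res = Σ(y-ŷ)² = 18
SS_tot = Σ(y-ȳ)² = 654.83
R² = 1 - SS_res/SS_tot = 1 - 0.0275 = 0.9725

0.9725


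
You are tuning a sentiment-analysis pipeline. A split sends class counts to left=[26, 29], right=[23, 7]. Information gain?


Parent = [49, 36], H_parent = 0.9831
H_left = 0.9979 (n=55), H_right = 0.7838 (n=30)
H_children = (55/85)·0.9979 + (30/85)·0.7838 = 0.9223
IG = 0.9831 - 0.9223 = 0.0608

0.0608


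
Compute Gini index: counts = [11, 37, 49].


Probabilities: [11/97, 37/97, 49/97] ≈ [0.1134, 0.3814, 0.5052]
Σpᵢ² = (121 + 1369 + 2401)/97² = 3891/9409
Gini = 1 - Σpᵢ² = 1 - 3891/9409 = 0.5865

0.5865


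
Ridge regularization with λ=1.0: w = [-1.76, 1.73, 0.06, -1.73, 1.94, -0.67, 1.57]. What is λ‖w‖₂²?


‖w‖₂² = (-1.76)² + (1.73)² + (0.06)² + (-1.73)² + (1.94)² + (-0.67)² + (1.57)²
     = 3.0976 + 2.9929 + 0.0036 + 2.9929 + 3.7636 + 0.4489 + 2.4649
     = 15.7644
λ·‖w‖₂² = 1.0·15.7644 = 15.7644

15.7644


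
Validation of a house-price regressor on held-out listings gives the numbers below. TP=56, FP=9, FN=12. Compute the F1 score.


Precision = 56/65 = 0.8615
Recall = 56/68 = 0.8235
F1 = 2·P·R/(P+R) = 2·TP/(2·TP+FP+FN) = 112/(112+9+12) = 112/133 = 0.8421

0.8421


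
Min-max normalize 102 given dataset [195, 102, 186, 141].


min=102, max=195
(102-102)/(195-102) = 0/93 = 0.0

0.0


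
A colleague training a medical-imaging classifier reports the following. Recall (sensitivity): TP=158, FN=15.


Recall = TP/(TP+FN)
= 158/(158+15)
= 158/173 = 91.33%

91.33%


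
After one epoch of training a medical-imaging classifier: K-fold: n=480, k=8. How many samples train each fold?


Fold size = 480/8 = 60
Training per fold = 480 - 60 = 420

420


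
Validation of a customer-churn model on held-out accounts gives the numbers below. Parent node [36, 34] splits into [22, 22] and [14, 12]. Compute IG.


Parent = [36, 34], H_parent = 0.9994
H_left = 1 (n=44), H_right = 0.9957 (n=26)
H_children = (44/70)·1 + (26/70)·0.9957 = 0.9984
IG = 0.9994 - 0.9984 = 0.001

0.001


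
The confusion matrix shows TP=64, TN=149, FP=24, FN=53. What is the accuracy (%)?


Accuracy = (TP+TN)/(TP+TN+FP+FN)
= (64+149)/(290)
= 213/290 = 73.45%

73.45%


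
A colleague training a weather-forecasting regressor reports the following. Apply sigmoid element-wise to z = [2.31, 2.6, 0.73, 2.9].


σ(2.31) = 1/(1+e^-2.31) = 0.9097
σ(2.6) = 1/(1+e^-2.6) = 0.9309
σ(0.73) = 1/(1+e^-0.73) = 0.6748
σ(2.9) = 1/(1+e^-2.9) = 0.9478
result = [0.9097, 0.9309, 0.6748, 0.9478]

[0.9097, 0.9309, 0.6748, 0.9478]


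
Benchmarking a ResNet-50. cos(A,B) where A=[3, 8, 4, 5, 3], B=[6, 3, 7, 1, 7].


A·B = 3·6 + 8·3 + 4·7 + 5·1 + 3·7 = 96
‖A‖ = √123 = 11.0905, ‖B‖ = √144 = 12
cos = 96/(√123·√144) = 96/√17712 = 0.7213

0.7213


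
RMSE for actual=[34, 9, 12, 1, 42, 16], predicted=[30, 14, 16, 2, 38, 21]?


MSE = 99/6 = 16.5
RMSE = √(99/6) = 4.062

4.062


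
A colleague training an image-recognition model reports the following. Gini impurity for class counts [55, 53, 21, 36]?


Probabilities: [55/165, 53/165, 21/165, 36/165] ≈ [0.3333, 0.3212, 0.1273, 0.2182]
Σpᵢ² = (3025 + 2809 + 441 + 1296)/165² = 7571/27225
Gini = 1 - Σpᵢ² = 1 - 7571/27225 = 0.7219

0.7219


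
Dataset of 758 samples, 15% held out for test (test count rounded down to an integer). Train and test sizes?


Test = ⌊758·15/100⌋ = 113
Train = 758 - 113 = 645

Train: 645, Test: 113


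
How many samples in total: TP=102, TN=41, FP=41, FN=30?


Total = TP + TN + FP + FN
= 102 + 41 + 41 + 30
= 214
(Predicted positive: 143, predicted negative: 71)

214


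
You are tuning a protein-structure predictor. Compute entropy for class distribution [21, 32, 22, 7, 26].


Probabilities: [21/108, 32/108, 22/108, 7/108, 26/108] ≈ [0.1944, 0.2963, 0.2037, 0.0648, 0.2407]
H = -((21/108)·log₂(21/108) + (32/108)·log₂(32/108) + (22/108)·log₂(22/108) + (7/108)·log₂(7/108) + (26/108)·log₂(26/108))
  = 2.1974 bits

2.1974 bits


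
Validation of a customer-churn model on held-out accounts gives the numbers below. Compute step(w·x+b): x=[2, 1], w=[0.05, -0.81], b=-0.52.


z = (2)·(0.05) + (1)·(-0.81) - 0.52
  = -1.23
step(z) = 0 (z<0)

0


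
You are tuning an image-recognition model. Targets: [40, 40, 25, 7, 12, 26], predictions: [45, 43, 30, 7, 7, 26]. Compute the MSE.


Squared errors: (40-45)²=25, (40-43)²=9, (25-30)²=25, (7-7)²=0, (12-7)²=25, (26-26)²=0
Sum = 84
MSE = 84/6 = 14

14


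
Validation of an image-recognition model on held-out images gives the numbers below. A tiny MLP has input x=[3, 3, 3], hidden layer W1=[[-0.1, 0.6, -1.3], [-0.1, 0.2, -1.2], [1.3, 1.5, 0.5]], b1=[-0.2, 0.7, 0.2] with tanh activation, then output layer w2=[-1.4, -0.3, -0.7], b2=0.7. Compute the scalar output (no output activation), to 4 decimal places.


z1[0] = (-0.1)·(3) + (0.6)·(3) + (-1.3)·(3) - 0.2 = -2.6
z1[1] = (-0.1)·(3) + (0.2)·(3) + (-1.2)·(3) + 0.7 = -2.6
z1[2] = (1.3)·(3) + (1.5)·(3) + (0.5)·(3) + 0.2 = 10.1
h = tanh(z1) = [-0.989, -0.989, 1.0]
output = (-1.4)·(-0.989) + (-0.3)·(-0.989) + (-0.7)·(1.0) + 0.7 = 1.6813

1.6813


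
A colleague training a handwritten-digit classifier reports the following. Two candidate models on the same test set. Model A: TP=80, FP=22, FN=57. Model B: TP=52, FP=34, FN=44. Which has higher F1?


Model A: P=80/102=0.7843, R=80/137=0.5839, F1=2PR/(P+R)=2TP/(2TP+FP+FN)=160/239=0.6695
Model B: P=52/86=0.6047, R=52/96=0.5417, F1=2PR/(P+R)=2TP/(2TP+FP+FN)=104/182=0.5714
0.6695 > 0.5714 → Model A

Model A


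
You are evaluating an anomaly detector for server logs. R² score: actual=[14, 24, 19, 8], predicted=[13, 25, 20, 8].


ȳ = 16.25
SS_res = Σ(y-ŷ)² = 3
SS_tot = Σ(y-ȳ)² = 140.75
R² = 1 - SS_res/SS_tot = 1 - 0.0213 = 0.9787

0.9787


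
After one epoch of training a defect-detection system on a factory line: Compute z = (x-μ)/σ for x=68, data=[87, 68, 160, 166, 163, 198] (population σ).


μ = 140.3333, σ = 46.4782
z = (68 - 140.3333)/46.4782 = -1.5563

-1.5563


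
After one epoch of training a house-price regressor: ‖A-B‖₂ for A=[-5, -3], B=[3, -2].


d = √((-5-3)² + (-3+ 2)²)
  = √(64 + 1)
  = √65 = 8.0623

8.0623


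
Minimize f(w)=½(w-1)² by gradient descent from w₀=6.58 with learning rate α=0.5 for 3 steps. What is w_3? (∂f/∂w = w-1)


step 1: grad = 6.58-1 = 5.58; w = 6.58 - 0.5·(5.58) = 3.79
step 2: grad = 3.79-1 = 2.79; w = 3.79 - 0.5·(2.79) = 2.395
step 3: grad = 2.395-1 = 1.395; w = 2.395 - 0.5·(1.395) = 1.6975

1.6975


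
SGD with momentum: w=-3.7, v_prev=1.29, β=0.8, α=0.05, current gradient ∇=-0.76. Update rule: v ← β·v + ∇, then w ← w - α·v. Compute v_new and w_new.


v_new = 0.8·1.29 - 0.76 = 1.032 - 0.76 = 0.272
w_new = -3.7 - 0.05·0.272 = -3.7 - 0.0136 = -3.7136

v_new=0.272, w_new=-3.7136


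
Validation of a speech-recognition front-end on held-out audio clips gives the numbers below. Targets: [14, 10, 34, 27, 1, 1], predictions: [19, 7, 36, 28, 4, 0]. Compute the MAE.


Absolute errors: |14-19|=5, |10-7|=3, |34-36|=2, |27-28|=1, |1-4|=3, |1-0|=1
Sum = 15
MAE = 15/6 = 5/2

5/2


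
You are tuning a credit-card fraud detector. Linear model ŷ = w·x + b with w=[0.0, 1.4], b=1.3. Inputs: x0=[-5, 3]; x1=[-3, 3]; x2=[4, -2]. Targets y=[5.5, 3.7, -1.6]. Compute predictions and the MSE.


ŷ0 = (0.0)·(-5) + (1.4)·(3) + 1.3 = 5.5
ŷ1 = (0.0)·(-3) + (1.4)·(3) + 1.3 = 5.5
ŷ2 = (0.0)·(4) + (1.4)·(-2) + 1.3 = -1.5
errors² = [0.0, 3.24, 0.01]
MSE = 3.2500/3 = 1.0833

1.0833


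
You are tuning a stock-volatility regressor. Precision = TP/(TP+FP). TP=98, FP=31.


Precision = TP/(TP+FP)
= 98/(98+31)
= 98/129 = 75.97%

75.97%


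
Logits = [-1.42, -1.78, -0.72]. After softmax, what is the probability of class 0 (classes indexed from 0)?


Exponentials: e^-1.42=0.2417, e^-1.78=0.1686, e^-0.72=0.4868
Sum = 0.8971
Softmax = [0.2694, 0.188, 0.5426]
p[0] = 0.2417/0.8971 = 0.2694

0.2694


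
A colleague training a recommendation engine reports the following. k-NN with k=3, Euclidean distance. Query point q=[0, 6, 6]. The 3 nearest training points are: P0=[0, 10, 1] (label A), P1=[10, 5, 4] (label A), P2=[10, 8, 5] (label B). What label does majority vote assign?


d(q,P0) = 6.4031  (label A)
d(q,P1) = 10.247  (label A)
d(q,P2) = 10.247  (label B)
Votes: A=2, B=1
Majority → A

A


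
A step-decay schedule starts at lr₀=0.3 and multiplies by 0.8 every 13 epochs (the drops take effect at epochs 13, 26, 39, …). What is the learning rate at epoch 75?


n_drops = ⌊75/13⌋ = 5
lr = 0.3·0.8^5 = 0.3·0.32768 = 0.098304

0.098304


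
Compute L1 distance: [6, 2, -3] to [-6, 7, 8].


d = |6+ 6| + |2-7| + |-3-8|
  = 12 + 5 + 11
  = 28

28


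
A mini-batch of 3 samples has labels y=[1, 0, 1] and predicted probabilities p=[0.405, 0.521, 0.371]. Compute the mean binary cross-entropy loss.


L[0] = -ln(0.405) = 0.9039
L[1] = -ln(1-0.521) = -ln(0.479) = 0.7361
L[2] = -ln(0.371) = 0.9916
mean = (0.9039 + 0.7361 + 0.9916)/3 = 0.8772

0.8772


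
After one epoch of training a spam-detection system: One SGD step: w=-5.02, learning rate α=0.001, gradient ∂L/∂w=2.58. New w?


w_new = w - α·∇
= -5.02 - 0.001·2.58
= -5.02 - 0.00258
= -5.02258

-5.02258


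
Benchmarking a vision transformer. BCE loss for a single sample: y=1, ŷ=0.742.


BCE = -[y·ln(p) + (1-y)·ln(1-p)]
= -1·ln(0.742) - 0
= -ln(0.742) = 0.2984

0.2984


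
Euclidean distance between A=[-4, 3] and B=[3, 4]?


d = √((-4-3)² + (3-4)²)
  = √(49 + 1)
  = √50 = 7.0711

7.0711


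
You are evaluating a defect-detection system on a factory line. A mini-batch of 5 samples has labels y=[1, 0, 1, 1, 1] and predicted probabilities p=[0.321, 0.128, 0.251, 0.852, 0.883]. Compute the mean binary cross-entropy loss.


L[0] = -ln(0.321) = 1.1363
L[1] = -ln(1-0.128) = -ln(0.872) = 0.137
L[2] = -ln(0.251) = 1.3823
L[3] = -ln(0.852) = 0.1602
L[4] = -ln(0.883) = 0.1244
mean = (1.1363 + 0.137 + 1.3823 + 0.1602 + 0.1244)/5 = 0.588

0.588


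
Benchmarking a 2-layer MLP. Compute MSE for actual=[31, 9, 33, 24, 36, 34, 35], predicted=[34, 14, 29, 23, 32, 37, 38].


Squared errors: (31-34)²=9, (9-14)²=25, (33-29)²=16, (24-23)²=1, (36-32)²=16, (34-37)²=9, (35-38)²=9
Sum = 85
MSE = 85/7 = 85/7

85/7


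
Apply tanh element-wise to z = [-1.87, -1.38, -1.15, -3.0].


tanh(-1.87) = -0.9536
tanh(-1.38) = -0.881
tanh(-1.15) = -0.8178
tanh(-3.0) = -0.9951
result = [-0.9536, -0.881, -0.8178, -0.9951]

[-0.9536, -0.881, -0.8178, -0.9951]


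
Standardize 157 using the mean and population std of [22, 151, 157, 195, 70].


μ = 119, σ = 63.3309
z = (157 - 119)/63.3309 = 0.6

0.6


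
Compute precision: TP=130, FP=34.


Precision = TP/(TP+FP)
= 130/(130+34)
= 130/164 = 79.27%

79.27%


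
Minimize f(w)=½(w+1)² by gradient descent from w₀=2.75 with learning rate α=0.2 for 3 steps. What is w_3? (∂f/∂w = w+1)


step 1: grad = 2.75+1 = 3.75; w = 2.75 - 0.2·(3.75) = 2
step 2: grad = 2+1 = 3; w = 2 - 0.2·(3) = 1.4
step 3: grad = 1.4+1 = 2.4; w = 1.4 - 0.2·(2.4) = 0.92

0.92


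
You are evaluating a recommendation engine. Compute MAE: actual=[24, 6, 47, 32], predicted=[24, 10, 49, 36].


Absolute errors: |24-24|=0, |6-10|=4, |47-49|=2, |32-36|=4
Sum = 10
MAE = 10/4 = 5/2

5/2


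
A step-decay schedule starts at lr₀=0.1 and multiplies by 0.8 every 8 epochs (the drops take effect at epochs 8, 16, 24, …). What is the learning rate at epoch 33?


n_drops = ⌊33/8⌋ = 4
lr = 0.1·0.8^4 = 0.1·0.4096 = 0.04096

0.04096


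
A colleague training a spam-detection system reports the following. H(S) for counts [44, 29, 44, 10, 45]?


Probabilities: [44/172, 29/172, 44/172, 10/172, 45/172] ≈ [0.2558, 0.1686, 0.2558, 0.0581, 0.2616]
H = -((44/172)·log₂(44/172) + (29/172)·log₂(29/172) + (44/172)·log₂(44/172) + (10/172)·log₂(10/172) + (45/172)·log₂(45/172))
  = 2.184 bits

2.184 bits


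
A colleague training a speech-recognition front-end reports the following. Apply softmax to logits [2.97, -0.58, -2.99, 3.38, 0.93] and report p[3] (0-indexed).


Exponentials: e^2.97=19.4919, e^-0.58=0.5599, e^-2.99=0.0503, e^3.38=29.3708, e^0.93=2.5345
Sum = 52.0074
Softmax = [0.3748, 0.0108, 0.001, 0.5647, 0.0487]
p[3] = 29.3708/52.0074 = 0.5647

0.5647


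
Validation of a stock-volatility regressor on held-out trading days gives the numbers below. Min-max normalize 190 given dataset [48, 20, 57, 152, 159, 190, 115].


min=20, max=190
(190-20)/(190-20) = 170/170 = 1.0

1.0


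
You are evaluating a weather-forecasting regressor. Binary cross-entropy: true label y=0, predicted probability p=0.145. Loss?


BCE = -[y·ln(p) + (1-y)·ln(1-p)]
= -0 - 1·ln(1-0.145)
= -ln(0.855) = 0.1567

0.1567


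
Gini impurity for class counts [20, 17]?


Probabilities: [20/37, 17/37] ≈ [0.5405, 0.4595]
Σpᵢ² = (400 + 289)/37² = 689/1369
Gini = 1 - Σpᵢ² = 1 - 689/1369 = 0.4967

0.4967


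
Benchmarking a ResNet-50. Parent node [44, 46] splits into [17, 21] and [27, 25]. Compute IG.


Parent = [44, 46], H_parent = 0.9996
H_left = 0.992 (n=38), H_right = 0.9989 (n=52)
H_children = (38/90)·0.992 + (52/90)·0.9989 = 0.996
IG = 0.9996 - 0.996 = 0.0036

0.0036


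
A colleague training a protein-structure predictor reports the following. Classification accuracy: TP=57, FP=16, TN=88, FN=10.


Accuracy = (TP+TN)/(TP+TN+FP+FN)
= (57+88)/(171)
= 145/171 = 84.8%

84.8%


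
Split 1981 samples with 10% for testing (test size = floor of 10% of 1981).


Test = ⌊1981·10/100⌋ = 198
Train = 1981 - 198 = 1783

Train: 1783, Test: 198


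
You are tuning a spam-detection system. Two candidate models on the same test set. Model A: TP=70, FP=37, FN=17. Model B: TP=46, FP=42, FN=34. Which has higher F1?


Model A: P=70/107=0.6542, R=70/87=0.8046, F1=2PR/(P+R)=2TP/(2TP+FP+FN)=140/194=0.7216
Model B: P=46/88=0.5227, R=46/80=0.575, F1=2PR/(P+R)=2TP/(2TP+FP+FN)=92/168=0.5476
0.7216 > 0.5476 → Model A

Model A


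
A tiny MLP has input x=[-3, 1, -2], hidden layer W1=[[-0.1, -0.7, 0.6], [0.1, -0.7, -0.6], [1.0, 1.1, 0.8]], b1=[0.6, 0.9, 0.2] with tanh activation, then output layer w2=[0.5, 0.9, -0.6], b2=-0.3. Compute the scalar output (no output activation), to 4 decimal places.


z1[0] = (-0.1)·(-3) + (-0.7)·(1) + (0.6)·(-2) + 0.6 = -1.0
z1[1] = (0.1)·(-3) + (-0.7)·(1) + (-0.6)·(-2) + 0.9 = 1.1
z1[2] = (1.0)·(-3) + (1.1)·(1) + (0.8)·(-2) + 0.2 = -3.3
h = tanh(z1) = [-0.7616, 0.8005, -0.9973]
output = (0.5)·(-0.7616) + (0.9)·(0.8005) + (-0.6)·(-0.9973) - 0.3 = 0.638

0.638


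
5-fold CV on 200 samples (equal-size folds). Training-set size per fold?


Fold size = 200/5 = 40
Training per fold = 200 - 40 = 160

160


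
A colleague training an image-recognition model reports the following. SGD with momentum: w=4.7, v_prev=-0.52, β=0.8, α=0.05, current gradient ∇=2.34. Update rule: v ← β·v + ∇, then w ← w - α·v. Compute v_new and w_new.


v_new = 0.8·-0.52 + 2.34 = -0.416 + 2.34 = 1.924
w_new = 4.7 - 0.05·1.924 = 4.7 - 0.0962 = 4.6038

v_new=1.924, w_new=4.6038


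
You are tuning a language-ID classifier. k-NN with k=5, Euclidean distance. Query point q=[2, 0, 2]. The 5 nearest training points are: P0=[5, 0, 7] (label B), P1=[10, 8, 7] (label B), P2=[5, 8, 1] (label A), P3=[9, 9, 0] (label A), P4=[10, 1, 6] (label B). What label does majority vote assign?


d(q,P0) = 5.831  (label B)
d(q,P1) = 12.3693  (label B)
d(q,P2) = 8.6023  (label A)
d(q,P3) = 11.5758  (label A)
d(q,P4) = 9.0  (label B)
Votes: A=2, B=3
Majority → B

B


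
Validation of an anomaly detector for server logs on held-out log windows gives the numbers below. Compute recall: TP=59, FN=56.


Recall = TP/(TP+FN)
= 59/(59+56)
= 59/115 = 51.3%

51.3%


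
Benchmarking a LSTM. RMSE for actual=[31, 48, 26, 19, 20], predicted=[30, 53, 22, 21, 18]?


MSE = 50/5 = 10
RMSE = √(50/5) = 3.1623

3.1623


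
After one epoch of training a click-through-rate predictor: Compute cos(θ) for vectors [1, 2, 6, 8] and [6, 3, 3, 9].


A·B = 1·6 + 2·3 + 6·3 + 8·9 = 102
‖A‖ = √105 = 10.247, ‖B‖ = √135 = 11.619
cos = 102/(√105·√135) = 102/√14175 = 0.8567

0.8567


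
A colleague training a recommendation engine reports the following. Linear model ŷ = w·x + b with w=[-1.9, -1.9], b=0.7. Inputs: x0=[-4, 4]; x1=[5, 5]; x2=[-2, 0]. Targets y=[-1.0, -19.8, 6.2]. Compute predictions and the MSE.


ŷ0 = (-1.9)·(-4) + (-1.9)·(4) + 0.7 = 0.7
ŷ1 = (-1.9)·(5) + (-1.9)·(5) + 0.7 = -18.3
ŷ2 = (-1.9)·(-2) + (-1.9)·(0) + 0.7 = 4.5
errors² = [2.89, 2.25, 2.89]
MSE = 8.0300/3 = 2.6767

2.6767


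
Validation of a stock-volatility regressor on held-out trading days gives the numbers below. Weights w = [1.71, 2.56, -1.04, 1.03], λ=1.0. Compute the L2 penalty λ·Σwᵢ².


‖w‖₂² = (1.71)² + (2.56)² + (-1.04)² + (1.03)²
     = 2.9241 + 6.5536 + 1.0816 + 1.0609
     = 11.6202
λ·‖w‖₂² = 1.0·11.6202 = 11.6202

11.6202


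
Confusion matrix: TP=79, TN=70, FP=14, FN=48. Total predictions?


Total = TP + TN + FP + FN
= 79 + 70 + 14 + 48
= 211
(Predicted positive: 93, predicted negative: 118)

211


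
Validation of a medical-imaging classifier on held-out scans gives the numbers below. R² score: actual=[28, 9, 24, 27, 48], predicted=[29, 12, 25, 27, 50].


ȳ = 27.2
SS_res = Σ(y-ŷ)² = 15
SS_tot = Σ(y-ȳ)² = 774.8
R² = 1 - SS_res/SS_tot = 1 - 0.0194 = 0.9806

0.9806


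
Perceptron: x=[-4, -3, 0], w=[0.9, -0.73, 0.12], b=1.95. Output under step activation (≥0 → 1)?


z = (-4)·(0.9) + (-3)·(-0.73) + (0)·(0.12) + 1.95
  = 0.54
step(z) = 1 (z≥0)

1


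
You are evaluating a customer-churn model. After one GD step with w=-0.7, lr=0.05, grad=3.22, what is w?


w_new = w - α·∇
= -0.7 - 0.05·3.22
= -0.7 - 0.161
= -0.861

-0.861


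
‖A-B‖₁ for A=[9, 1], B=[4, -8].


d = |9-4| + |1+ 8|
  = 5 + 9
  = 14

14


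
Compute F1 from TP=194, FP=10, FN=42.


Precision = 194/204 = 0.951
Recall = 194/236 = 0.822
F1 = 2·P·R/(P+R) = 2·TP/(2·TP+FP+FN) = 388/(388+10+42) = 388/440 = 0.8818

0.8818


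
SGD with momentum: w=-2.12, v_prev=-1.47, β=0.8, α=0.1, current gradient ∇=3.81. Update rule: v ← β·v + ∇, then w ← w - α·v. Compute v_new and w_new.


v_new = 0.8·-1.47 + 3.81 = -1.176 + 3.81 = 2.634
w_new = -2.12 - 0.1·2.634 = -2.12 - 0.2634 = -2.3834

v_new=2.634, w_new=-2.3834


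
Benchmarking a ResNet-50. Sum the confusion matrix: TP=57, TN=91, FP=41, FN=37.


Total = TP + TN + FP + FN
= 57 + 91 + 41 + 37
= 226
(Predicted positive: 98, predicted negative: 128)

226


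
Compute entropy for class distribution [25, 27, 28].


Probabilities: [25/80, 27/80, 28/80] ≈ [0.3125, 0.3375, 0.35]
H = -((25/80)·log₂(25/80) + (27/80)·log₂(27/80) + (28/80)·log₂(28/80))
  = 1.5834 bits

1.5834 bits


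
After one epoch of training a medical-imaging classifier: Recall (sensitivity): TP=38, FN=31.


Recall = TP/(TP+FN)
= 38/(38+31)
= 38/69 = 55.07%

55.07%


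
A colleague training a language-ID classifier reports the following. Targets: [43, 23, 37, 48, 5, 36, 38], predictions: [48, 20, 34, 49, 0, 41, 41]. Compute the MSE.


Squared errors: (43-48)²=25, (23-20)²=9, (37-34)²=9, (48-49)²=1, (5-0)²=25, (36-41)²=25, (38-41)²=9
Sum = 103
MSE = 103/7 = 103/7

103/7


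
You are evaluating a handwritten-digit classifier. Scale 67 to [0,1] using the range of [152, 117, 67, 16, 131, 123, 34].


min=16, max=152
(67-16)/(152-16) = 51/136 = 0.375

0.375


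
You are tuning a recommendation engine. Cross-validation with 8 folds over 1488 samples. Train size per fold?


Fold size = 1488/8 = 186
Training per fold = 1488 - 186 = 1302

1302


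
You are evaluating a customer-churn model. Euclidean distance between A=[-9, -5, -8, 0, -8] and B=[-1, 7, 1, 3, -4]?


d = √((-9+ 1)² + (-5-7)² + (-8-1)² + (0-3)² + (-8+ 4)²)
  = √(64 + 144 + 81 + 9 + 16)
  = √314 = 17.72

17.72


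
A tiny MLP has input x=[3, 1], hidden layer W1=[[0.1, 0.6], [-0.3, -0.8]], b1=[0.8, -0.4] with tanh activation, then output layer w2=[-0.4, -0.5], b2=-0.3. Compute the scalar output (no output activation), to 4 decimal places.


z1[0] = (0.1)·(3) + (0.6)·(1) + 0.8 = 1.7
z1[1] = (-0.3)·(3) + (-0.8)·(1) - 0.4 = -2.1
h = tanh(z1) = [0.9354, -0.9705]
output = (-0.4)·(0.9354) + (-0.5)·(-0.9705) - 0.3 = -0.1889

-0.1889


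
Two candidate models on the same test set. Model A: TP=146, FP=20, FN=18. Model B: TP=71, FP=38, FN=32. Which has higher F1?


Model A: P=146/166=0.8795, R=146/164=0.8902, F1=2PR/(P+R)=2TP/(2TP+FP+FN)=292/330=0.8848
Model B: P=71/109=0.6514, R=71/103=0.6893, F1=2PR/(P+R)=2TP/(2TP+FP+FN)=142/212=0.6698
0.8848 > 0.6698 → Model A

Model A


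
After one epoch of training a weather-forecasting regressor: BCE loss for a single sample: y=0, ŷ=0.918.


BCE = -[y·ln(p) + (1-y)·ln(1-p)]
= -0 - 1·ln(1-0.918)
= -ln(0.082) = 2.501

2.501


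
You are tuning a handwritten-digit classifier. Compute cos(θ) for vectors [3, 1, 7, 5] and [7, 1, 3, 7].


A·B = 3·7 + 1·1 + 7·3 + 5·7 = 78
‖A‖ = √84 = 9.1652, ‖B‖ = √108 = 10.3923
cos = 78/(√84·√108) = 78/√9072 = 0.8189

0.8189


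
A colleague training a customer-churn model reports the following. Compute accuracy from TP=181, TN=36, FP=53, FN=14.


Accuracy = (TP+TN)/(TP+TN+FP+FN)
= (181+36)/(284)
= 217/284 = 76.41%

76.41%


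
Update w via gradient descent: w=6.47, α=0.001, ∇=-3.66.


w_new = w - α·∇
= 6.47 - 0.001·-3.66
= 6.47 + 0.00366
= 6.47366

6.47366


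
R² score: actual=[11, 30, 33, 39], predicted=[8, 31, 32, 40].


ȳ = 28.25
SS_res = Σ(y-ŷ)² = 12
SS_tot = Σ(y-ȳ)² = 438.75
R² = 1 - SS_res/SS_tot = 1 - 0.0274 = 0.9726

0.9726


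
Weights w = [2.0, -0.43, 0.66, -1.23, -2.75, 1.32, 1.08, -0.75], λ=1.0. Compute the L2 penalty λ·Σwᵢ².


‖w‖₂² = (2.0)² + (-0.43)² + (0.66)² + (-1.23)² + (-2.75)² + (1.32)² + (1.08)² + (-0.75)²
     = 4 + 0.1849 + 0.4356 + 1.5129 + 7.5625 + 1.7424 + 1.1664 + 0.5625
     = 17.1672
λ·‖w‖₂² = 1.0·17.1672 = 17.1672

17.1672


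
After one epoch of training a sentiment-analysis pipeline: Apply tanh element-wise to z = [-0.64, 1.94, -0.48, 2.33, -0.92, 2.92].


tanh(-0.64) = -0.5649
tanh(1.94) = 0.9595
tanh(-0.48) = -0.4462
tanh(2.33) = 0.9812
tanh(-0.92) = -0.7259
tanh(2.92) = 0.9942
result = [-0.5649, 0.9595, -0.4462, 0.9812, -0.7259, 0.9942]

[-0.5649, 0.9595, -0.4462, 0.9812, -0.7259, 0.9942]


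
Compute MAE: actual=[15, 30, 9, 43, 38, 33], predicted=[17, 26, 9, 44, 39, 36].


Absolute errors: |15-17|=2, |30-26|=4, |9-9|=0, |43-44|=1, |38-39|=1, |33-36|=3
Sum = 11
MAE = 11/6 = 11/6

11/6


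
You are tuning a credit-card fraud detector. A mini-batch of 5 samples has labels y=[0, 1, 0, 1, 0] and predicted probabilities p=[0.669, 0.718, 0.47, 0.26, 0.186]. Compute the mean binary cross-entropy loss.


L[0] = -ln(1-0.669) = -ln(0.331) = 1.1056
L[1] = -ln(0.718) = 0.3313
L[2] = -ln(1-0.47) = -ln(0.53) = 0.6349
L[3] = -ln(0.26) = 1.3471
L[4] = -ln(1-0.186) = -ln(0.814) = 0.2058
mean = (1.1056 + 0.3313 + 0.6349 + 1.3471 + 0.2058)/5 = 0.7249

0.7249


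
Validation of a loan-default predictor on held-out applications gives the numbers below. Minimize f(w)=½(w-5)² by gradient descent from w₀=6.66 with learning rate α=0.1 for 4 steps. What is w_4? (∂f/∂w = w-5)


step 1: grad = 6.66-5 = 1.66; w = 6.66 - 0.1·(1.66) = 6.494
step 2: grad = 6.494-5 = 1.494; w = 6.494 - 0.1·(1.494) = 6.3446
step 3: grad = 6.3446-5 = 1.3446; w = 6.3446 - 0.1·(1.3446) = 6.21014
step 4: grad = 6.21014-5 = 1.21014; w = 6.21014 - 0.1·(1.21014) = 6.089126

6.089126


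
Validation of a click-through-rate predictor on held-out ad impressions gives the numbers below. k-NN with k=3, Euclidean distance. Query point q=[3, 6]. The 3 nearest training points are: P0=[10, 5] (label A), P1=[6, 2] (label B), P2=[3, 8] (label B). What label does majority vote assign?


d(q,P0) = 7.0711  (label A)
d(q,P1) = 5.0  (label B)
d(q,P2) = 2.0  (label B)
Votes: A=1, B=2
Majority → B

B


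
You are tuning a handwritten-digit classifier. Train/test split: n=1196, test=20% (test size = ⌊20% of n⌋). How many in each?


Test = ⌊1196·20/100⌋ = 239
Train = 1196 - 239 = 957

Train: 957, Test: 239


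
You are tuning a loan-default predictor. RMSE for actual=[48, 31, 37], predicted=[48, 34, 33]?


MSE = 25/3 = 8.3333
RMSE = √(25/3) = 2.8868

2.8868


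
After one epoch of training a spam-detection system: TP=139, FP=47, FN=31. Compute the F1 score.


Precision = 139/186 = 0.7473
Recall = 139/170 = 0.8176
F1 = 2·P·R/(P+R) = 2·TP/(2·TP+FP+FN) = 278/(278+47+31) = 278/356 = 0.7809

0.7809


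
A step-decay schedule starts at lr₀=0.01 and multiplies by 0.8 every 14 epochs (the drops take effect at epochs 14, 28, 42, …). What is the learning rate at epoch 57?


n_drops = ⌊57/14⌋ = 4
lr = 0.01·0.8^4 = 0.01·0.4096 = 0.004096

0.004096


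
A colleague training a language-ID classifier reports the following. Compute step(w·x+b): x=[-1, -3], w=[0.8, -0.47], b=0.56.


z = (-1)·(0.8) + (-3)·(-0.47) + 0.56
  = 1.17
step(z) = 1 (z≥0)

1


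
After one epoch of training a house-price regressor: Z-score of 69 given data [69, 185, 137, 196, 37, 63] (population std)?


μ = 114.5, σ = 61.7083
z = (69 - 114.5)/61.7083 = -0.7373

-0.7373


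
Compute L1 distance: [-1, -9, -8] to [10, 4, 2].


d = |-1-10| + |-9-4| + |-8-2|
  = 11 + 13 + 10
  = 34

34


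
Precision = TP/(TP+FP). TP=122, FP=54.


Precision = TP/(TP+FP)
= 122/(122+54)
= 122/176 = 69.32%

69.32%


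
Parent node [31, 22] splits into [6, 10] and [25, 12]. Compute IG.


Parent = [31, 22], H_parent = 0.9791
H_left = 0.9544 (n=16), H_right = 0.909 (n=37)
H_children = (16/53)·0.9544 + (37/53)·0.909 = 0.9227
IG = 0.9791 - 0.9227 = 0.0564

0.0564


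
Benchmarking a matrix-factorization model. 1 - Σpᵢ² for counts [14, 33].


Probabilities: [14/47, 33/47] ≈ [0.2979, 0.7021]
Σpᵢ² = (196 + 1089)/47² = 1285/2209
Gini = 1 - Σpᵢ² = 1 - 1285/2209 = 0.4183

0.4183


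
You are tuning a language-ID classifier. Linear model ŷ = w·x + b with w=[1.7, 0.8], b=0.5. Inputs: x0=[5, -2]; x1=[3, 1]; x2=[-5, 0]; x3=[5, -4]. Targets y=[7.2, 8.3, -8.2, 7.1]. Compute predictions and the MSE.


ŷ0 = (1.7)·(5) + (0.8)·(-2) + 0.5 = 7.4
ŷ1 = (1.7)·(3) + (0.8)·(1) + 0.5 = 6.4
ŷ2 = (1.7)·(-5) + (0.8)·(0) + 0.5 = -8.0
ŷ3 = (1.7)·(5) + (0.8)·(-4) + 0.5 = 5.8
errors² = [0.04, 3.61, 0.04, 1.69]
MSE = 5.3800/4 = 1.345

1.345


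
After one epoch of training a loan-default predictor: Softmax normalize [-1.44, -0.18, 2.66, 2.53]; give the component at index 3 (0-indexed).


Exponentials: e^-1.44=0.2369, e^-0.18=0.8353, e^2.66=14.2963, e^2.53=12.5535
Sum = 27.922
Softmax = [0.0085, 0.0299, 0.512, 0.4496]
p[3] = 12.5535/27.922 = 0.4496

0.4496


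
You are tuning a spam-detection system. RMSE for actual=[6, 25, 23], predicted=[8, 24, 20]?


MSE = 14/3 = 4.6667
RMSE = √(14/3) = 2.1602

2.1602


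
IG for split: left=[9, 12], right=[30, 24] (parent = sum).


Parent = [39, 36], H_parent = 0.9988
H_left = 0.9852 (n=21), H_right = 0.9911 (n=54)
H_children = (21/75)·0.9852 + (54/75)·0.9911 = 0.9894
IG = 0.9988 - 0.9894 = 0.0094

0.0094


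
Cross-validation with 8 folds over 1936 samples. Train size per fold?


Fold size = 1936/8 = 242
Training per fold = 1936 - 242 = 1694

1694


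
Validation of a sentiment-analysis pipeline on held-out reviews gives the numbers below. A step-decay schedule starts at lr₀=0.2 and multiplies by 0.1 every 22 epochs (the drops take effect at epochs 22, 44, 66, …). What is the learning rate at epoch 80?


n_drops = ⌊80/22⌋ = 3
lr = 0.2·0.1^3 = 0.2·0.001 = 0.0002

0.0002


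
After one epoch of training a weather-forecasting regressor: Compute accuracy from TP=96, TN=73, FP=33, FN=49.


Accuracy = (TP+TN)/(TP+TN+FP+FN)
= (96+73)/(251)
= 169/251 = 67.33%

67.33%


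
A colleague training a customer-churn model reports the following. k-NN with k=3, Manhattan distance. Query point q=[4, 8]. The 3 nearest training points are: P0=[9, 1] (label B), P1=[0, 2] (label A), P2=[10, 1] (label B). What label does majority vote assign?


d(q,P0) = 12  (label B)
d(q,P1) = 10  (label A)
d(q,P2) = 13  (label B)
Votes: A=1, B=2
Majority → B

B


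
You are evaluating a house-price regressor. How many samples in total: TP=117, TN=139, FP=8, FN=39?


Total = TP + TN + FP + FN
= 117 + 139 + 8 + 39
= 303
(Predicted positive: 125, predicted negative: 178)

303


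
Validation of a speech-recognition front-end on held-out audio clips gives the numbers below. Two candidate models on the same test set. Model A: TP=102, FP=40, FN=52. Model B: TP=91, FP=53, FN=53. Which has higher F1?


Model A: P=102/142=0.7183, R=102/154=0.6623, F1=2PR/(P+R)=2TP/(2TP+FP+FN)=204/296=0.6892
Model B: P=91/144=0.6319, R=91/144=0.6319, F1=2PR/(P+R)=2TP/(2TP+FP+FN)=182/288=0.6319
0.6892 > 0.6319 → Model A

Model A
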